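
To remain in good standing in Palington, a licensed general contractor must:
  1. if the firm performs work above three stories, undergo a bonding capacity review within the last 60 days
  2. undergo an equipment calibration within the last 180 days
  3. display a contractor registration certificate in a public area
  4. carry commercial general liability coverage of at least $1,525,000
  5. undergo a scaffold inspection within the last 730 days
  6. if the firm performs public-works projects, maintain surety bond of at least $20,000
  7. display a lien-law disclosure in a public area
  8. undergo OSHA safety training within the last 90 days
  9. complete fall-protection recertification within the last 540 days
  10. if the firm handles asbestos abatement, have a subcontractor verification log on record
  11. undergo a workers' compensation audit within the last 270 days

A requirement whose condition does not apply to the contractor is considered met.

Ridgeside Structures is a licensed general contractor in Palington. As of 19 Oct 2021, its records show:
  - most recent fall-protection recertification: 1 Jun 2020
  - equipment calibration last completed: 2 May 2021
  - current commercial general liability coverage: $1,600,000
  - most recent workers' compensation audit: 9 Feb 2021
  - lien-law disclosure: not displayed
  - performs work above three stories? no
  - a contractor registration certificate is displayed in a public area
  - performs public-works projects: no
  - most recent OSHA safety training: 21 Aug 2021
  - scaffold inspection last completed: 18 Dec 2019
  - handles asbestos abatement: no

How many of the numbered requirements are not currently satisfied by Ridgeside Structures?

1

1. condition 'performs work above three stories' does not hold → requirement n/a → met
2. equipment calibration 170 days ago vs limit 180 → met
3. contractor registration certificate present → met
4. commercial general liability coverage $1,600,000 ≥ $1,525,000 → met
5. scaffold inspection 671 days ago vs limit 730 → met
6. condition 'performs public-works projects' does not hold → requirement n/a → met
7. lien-law disclosure absent → not met
8. OSHA safety training 59 days ago vs limit 90 → met
9. fall-protection recertification 505 days ago vs limit 540 → met
10. condition 'handles asbestos abatement' does not hold → requirement n/a → met
11. workers' compensation audit 252 days ago vs limit 270 → met
Not met: 1 of 11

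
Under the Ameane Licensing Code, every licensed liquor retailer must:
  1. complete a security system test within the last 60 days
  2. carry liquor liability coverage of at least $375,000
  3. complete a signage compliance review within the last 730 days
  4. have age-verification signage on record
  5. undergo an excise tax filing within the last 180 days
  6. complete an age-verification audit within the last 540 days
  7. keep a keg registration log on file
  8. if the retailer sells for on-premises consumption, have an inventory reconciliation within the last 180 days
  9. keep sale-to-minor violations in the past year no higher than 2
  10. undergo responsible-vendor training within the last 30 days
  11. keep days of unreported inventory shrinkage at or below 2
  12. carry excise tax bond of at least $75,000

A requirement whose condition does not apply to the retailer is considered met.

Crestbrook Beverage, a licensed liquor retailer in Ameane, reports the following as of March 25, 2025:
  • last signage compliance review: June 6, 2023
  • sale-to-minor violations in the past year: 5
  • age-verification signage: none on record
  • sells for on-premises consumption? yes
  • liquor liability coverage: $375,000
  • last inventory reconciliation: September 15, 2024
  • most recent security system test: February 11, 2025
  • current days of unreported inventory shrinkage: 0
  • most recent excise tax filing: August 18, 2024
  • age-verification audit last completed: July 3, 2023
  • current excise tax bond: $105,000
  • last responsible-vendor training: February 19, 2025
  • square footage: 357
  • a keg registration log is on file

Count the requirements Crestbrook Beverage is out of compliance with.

6

1. security system test 42 days ago vs limit 60 → met
2. liquor liability coverage $375,000 ≥ $375,000 → met
3. signage compliance review 658 days ago vs limit 730 → met
4. age-verification signage absent → not met
5. excise tax filing 219 days ago vs limit 180 → not met
6. age-verification audit 631 days ago vs limit 540 → not met
7. keg registration log present → met
8. condition 'sells for on-premises consumption' holds; inventory reconciliation 191 days ago vs limit 180 → not met
9. sale-to-minor violations in the past year 5 > 2 → not met
10. responsible-vendor training 34 days ago vs limit 30 → not met
11. days of unreported inventory shrinkage 0 ≤ 2 → met
12. excise tax bond $105,000 ≥ $75,000 → met
Not met: 6 of 12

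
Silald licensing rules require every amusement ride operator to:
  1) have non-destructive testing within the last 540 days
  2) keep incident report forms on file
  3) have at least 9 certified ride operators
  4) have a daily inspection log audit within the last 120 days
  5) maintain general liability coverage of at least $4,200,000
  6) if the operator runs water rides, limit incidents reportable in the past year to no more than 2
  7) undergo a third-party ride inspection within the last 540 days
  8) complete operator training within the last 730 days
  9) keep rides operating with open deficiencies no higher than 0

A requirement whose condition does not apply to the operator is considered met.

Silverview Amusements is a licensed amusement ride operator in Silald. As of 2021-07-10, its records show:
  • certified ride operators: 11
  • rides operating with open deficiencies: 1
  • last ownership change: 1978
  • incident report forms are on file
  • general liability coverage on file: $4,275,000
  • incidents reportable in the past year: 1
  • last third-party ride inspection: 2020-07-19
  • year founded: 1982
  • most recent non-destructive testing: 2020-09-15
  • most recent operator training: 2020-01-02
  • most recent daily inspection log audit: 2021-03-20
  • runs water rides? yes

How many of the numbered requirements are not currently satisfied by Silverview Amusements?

1

1. non-destructive testing 298 days ago vs limit 540 → met
2. incident report forms present → met
3. certified ride operators 11 ≥ 9 → met
4. daily inspection log audit 112 days ago vs limit 120 → met
5. general liability coverage $4,275,000 ≥ $4,200,000 → met
6. condition 'runs water rides' holds; incidents reportable in the past year 1 ≤ 2 → met
7. third-party ride inspection 356 days ago vs limit 540 → met
8. operator training 555 days ago vs limit 730 → met
9. rides operating with open deficiencies 1 > 0 → not met
Not met: 1 of 9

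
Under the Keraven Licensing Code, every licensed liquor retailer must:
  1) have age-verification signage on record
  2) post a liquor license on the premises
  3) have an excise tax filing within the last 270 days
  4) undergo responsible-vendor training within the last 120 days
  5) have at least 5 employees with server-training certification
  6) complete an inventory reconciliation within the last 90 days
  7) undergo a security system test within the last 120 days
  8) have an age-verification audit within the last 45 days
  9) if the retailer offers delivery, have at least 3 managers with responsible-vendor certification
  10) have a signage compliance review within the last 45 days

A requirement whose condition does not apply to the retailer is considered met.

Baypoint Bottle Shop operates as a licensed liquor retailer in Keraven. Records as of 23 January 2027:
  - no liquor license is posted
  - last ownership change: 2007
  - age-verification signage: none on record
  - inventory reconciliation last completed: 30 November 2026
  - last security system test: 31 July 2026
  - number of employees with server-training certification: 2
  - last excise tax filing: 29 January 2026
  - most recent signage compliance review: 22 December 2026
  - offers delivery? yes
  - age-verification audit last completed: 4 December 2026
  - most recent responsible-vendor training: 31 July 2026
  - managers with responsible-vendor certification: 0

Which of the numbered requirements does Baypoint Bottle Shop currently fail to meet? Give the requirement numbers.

1. age-verification signage absent → not met
2. liquor license absent → not met
3. excise tax filing 359 days ago vs limit 270 → not met
4. responsible-vendor training 176 days ago vs limit 120 → not met
5. employees with server-training certification 2 < 5 → not met
6. inventory reconciliation 54 days ago vs limit 90 → met
7. security system test 176 days ago vs limit 120 → not met
8. age-verification audit 50 days ago vs limit 45 → not met
9. condition 'offers delivery' holds; managers with responsible-vendor certification 0 < 3 → not met
10. signage compliance review 32 days ago vs limit 45 → met
Not met: 1, 2, 3, 4, 5, 7, 8, 9

1, 2, 3, 4, 5, 7, 8, 9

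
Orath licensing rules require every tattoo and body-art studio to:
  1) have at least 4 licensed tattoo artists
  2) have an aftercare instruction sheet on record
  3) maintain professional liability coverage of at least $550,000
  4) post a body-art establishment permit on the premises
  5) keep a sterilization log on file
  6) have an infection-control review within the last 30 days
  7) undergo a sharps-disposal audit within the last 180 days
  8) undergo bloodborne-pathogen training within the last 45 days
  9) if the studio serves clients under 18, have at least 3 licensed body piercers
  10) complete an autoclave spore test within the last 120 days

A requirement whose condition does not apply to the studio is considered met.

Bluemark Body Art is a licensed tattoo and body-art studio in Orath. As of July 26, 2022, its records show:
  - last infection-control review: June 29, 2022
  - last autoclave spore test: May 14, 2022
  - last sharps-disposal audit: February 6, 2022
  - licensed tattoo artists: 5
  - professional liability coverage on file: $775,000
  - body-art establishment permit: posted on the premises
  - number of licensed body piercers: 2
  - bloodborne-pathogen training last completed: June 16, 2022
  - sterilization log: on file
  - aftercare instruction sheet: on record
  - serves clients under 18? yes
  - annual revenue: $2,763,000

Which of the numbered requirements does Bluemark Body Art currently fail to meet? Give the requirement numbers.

1. licensed tattoo artists 5 ≥ 4 → met
2. aftercare instruction sheet present → met
3. professional liability coverage $775,000 ≥ $550,000 → met
4. body-art establishment permit present → met
5. sterilization log present → met
6. infection-control review 27 days ago vs limit 30 → met
7. sharps-disposal audit 170 days ago vs limit 180 → met
8. bloodborne-pathogen training 40 days ago vs limit 45 → met
9. condition 'serves clients under 18' holds; licensed body piercers 2 < 3 → not met
10. autoclave spore test 73 days ago vs limit 120 → met
Not met: 9

9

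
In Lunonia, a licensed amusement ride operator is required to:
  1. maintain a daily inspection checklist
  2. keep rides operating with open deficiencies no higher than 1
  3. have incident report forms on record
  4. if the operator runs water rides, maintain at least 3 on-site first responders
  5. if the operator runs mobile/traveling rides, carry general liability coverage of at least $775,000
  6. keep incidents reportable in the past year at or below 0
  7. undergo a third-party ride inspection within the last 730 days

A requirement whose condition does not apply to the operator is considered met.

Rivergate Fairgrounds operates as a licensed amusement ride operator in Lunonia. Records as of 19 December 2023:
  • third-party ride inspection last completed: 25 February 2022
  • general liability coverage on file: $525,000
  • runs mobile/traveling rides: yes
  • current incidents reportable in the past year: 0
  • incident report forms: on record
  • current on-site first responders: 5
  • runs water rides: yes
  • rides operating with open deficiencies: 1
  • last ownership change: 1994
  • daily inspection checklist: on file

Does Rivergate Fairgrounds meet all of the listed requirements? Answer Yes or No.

No

1. daily inspection checklist present → met
2. rides operating with open deficiencies 1 ≤ 1 → met
3. incident report forms present → met
4. condition 'runs water rides' holds; on-site first responders 5 ≥ 3 → met
5. condition 'runs mobile/traveling rides' holds; general liability coverage $525,000 < $775,000 → not met
6. incidents reportable in the past year 0 ≤ 0 → met
7. third-party ride inspection 662 days ago vs limit 730 → met
Not met: 5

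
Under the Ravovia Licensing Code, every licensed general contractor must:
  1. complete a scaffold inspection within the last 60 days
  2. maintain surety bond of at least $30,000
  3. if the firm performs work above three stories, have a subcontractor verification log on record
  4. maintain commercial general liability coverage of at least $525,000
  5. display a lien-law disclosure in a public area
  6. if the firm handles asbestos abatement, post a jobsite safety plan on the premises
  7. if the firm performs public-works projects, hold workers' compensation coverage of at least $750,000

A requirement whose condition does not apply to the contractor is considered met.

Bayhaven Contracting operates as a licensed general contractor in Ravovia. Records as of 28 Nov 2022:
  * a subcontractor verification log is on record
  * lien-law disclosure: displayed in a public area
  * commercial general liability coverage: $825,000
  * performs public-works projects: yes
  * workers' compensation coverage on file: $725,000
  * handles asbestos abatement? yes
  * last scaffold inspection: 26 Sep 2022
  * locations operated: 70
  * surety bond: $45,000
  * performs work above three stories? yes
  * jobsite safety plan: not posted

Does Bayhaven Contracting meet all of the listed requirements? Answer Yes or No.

1. scaffold inspection 63 days ago vs limit 60 → not met
2. surety bond $45,000 ≥ $30,000 → met
3. condition 'performs work above three stories' holds; subcontractor verification log present → met
4. commercial general liability coverage $825,000 ≥ $525,000 → met
5. lien-law disclosure present → met
6. condition 'handles asbestos abatement' holds; jobsite safety plan absent → not met
7. condition 'performs public-works projects' holds; workers' compensation coverage $725,000 < $750,000 → not met
Not met: 1, 6, 7

No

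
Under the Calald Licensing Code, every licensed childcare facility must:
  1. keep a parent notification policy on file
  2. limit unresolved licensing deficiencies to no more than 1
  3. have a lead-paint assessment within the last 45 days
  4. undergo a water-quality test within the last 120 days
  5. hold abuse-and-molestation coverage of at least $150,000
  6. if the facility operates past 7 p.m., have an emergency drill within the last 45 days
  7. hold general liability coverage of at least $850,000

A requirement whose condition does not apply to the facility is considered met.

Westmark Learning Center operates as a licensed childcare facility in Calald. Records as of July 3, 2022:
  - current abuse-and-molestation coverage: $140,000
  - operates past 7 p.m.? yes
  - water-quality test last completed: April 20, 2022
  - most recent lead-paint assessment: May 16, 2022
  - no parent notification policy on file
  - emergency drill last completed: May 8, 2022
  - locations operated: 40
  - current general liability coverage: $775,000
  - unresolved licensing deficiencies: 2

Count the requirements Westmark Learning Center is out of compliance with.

1. parent notification policy absent → not met
2. unresolved licensing deficiencies 2 > 1 → not met
3. lead-paint assessment 48 days ago vs limit 45 → not met
4. water-quality test 74 days ago vs limit 120 → met
5. abuse-and-molestation coverage $140,000 < $150,000 → not met
6. condition 'operates past 7 p.m.' holds; emergency drill 56 days ago vs limit 45 → not met
7. general liability coverage $775,000 < $850,000 → not met
Not met: 6 of 7

6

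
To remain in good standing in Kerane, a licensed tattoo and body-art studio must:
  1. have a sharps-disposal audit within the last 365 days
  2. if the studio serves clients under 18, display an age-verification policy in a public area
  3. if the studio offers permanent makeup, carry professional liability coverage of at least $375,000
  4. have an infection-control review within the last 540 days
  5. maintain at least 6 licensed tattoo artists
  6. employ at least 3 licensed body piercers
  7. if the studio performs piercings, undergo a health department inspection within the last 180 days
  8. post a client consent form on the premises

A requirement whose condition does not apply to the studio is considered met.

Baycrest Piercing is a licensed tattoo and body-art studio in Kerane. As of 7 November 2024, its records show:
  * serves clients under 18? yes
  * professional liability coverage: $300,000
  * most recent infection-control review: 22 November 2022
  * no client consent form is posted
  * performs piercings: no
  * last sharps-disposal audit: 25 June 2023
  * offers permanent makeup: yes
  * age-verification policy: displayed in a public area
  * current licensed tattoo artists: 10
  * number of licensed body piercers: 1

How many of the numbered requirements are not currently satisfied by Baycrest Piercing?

5

1. sharps-disposal audit 501 days ago vs limit 365 → not met
2. condition 'serves clients under 18' holds; age-verification policy present → met
3. condition 'offers permanent makeup' holds; professional liability coverage $300,000 < $375,000 → not met
4. infection-control review 716 days ago vs limit 540 → not met
5. licensed tattoo artists 10 ≥ 6 → met
6. licensed body piercers 1 < 3 → not met
7. condition 'performs piercings' does not hold → requirement n/a → met
8. client consent form absent → not met
Not met: 5 of 8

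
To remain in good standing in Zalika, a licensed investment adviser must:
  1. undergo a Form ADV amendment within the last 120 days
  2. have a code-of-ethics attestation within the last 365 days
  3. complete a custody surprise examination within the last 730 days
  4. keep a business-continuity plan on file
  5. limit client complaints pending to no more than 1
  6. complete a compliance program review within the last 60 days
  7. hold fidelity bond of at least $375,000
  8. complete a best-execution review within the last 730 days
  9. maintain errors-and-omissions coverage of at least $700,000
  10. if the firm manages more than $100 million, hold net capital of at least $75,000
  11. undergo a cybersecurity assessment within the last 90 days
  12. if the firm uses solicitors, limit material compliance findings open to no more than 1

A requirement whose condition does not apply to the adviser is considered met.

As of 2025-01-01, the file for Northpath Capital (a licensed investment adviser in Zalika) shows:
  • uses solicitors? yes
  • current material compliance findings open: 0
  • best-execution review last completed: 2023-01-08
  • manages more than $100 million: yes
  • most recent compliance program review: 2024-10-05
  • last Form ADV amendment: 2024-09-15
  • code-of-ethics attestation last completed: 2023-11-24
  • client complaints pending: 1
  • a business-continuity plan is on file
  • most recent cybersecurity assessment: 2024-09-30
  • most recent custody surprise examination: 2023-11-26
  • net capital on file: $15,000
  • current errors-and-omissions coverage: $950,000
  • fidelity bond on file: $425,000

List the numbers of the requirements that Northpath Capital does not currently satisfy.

2, 6, 10, 11

1. Form ADV amendment 108 days ago vs limit 120 → met
2. code-of-ethics attestation 404 days ago vs limit 365 → not met
3. custody surprise examination 402 days ago vs limit 730 → met
4. business-continuity plan present → met
5. client complaints pending 1 ≤ 1 → met
6. compliance program review 88 days ago vs limit 60 → not met
7. fidelity bond $425,000 ≥ $375,000 → met
8. best-execution review 724 days ago vs limit 730 → met
9. errors-and-omissions coverage $950,000 ≥ $700,000 → met
10. condition 'manages more than $100 million' holds; net capital $15,000 < $75,000 → not met
11. cybersecurity assessment 93 days ago vs limit 90 → not met
12. condition 'uses solicitors' holds; material compliance findings open 0 ≤ 1 → met
Not met: 2, 6, 10, 11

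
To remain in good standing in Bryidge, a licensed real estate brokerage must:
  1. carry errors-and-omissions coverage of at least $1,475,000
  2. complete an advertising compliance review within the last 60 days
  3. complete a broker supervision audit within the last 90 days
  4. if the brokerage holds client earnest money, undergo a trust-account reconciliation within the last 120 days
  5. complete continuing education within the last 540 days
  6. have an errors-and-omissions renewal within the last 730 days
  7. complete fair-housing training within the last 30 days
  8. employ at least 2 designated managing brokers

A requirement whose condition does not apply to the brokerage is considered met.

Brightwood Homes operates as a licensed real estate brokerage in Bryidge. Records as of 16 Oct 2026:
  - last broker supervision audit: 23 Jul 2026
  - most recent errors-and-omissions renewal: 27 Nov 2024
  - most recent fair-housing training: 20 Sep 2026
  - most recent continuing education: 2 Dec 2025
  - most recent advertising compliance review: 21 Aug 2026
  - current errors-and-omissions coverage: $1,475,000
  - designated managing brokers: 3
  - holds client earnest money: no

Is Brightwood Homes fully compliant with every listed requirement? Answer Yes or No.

Yes

1. errors-and-omissions coverage $1,475,000 ≥ $1,475,000 → met
2. advertising compliance review 56 days ago vs limit 60 → met
3. broker supervision audit 85 days ago vs limit 90 → met
4. condition 'holds client earnest money' does not hold → requirement n/a → met
5. continuing education 318 days ago vs limit 540 → met
6. errors-and-omissions renewal 688 days ago vs limit 730 → met
7. fair-housing training 26 days ago vs limit 30 → met
8. designated managing brokers 3 ≥ 2 → met
All met.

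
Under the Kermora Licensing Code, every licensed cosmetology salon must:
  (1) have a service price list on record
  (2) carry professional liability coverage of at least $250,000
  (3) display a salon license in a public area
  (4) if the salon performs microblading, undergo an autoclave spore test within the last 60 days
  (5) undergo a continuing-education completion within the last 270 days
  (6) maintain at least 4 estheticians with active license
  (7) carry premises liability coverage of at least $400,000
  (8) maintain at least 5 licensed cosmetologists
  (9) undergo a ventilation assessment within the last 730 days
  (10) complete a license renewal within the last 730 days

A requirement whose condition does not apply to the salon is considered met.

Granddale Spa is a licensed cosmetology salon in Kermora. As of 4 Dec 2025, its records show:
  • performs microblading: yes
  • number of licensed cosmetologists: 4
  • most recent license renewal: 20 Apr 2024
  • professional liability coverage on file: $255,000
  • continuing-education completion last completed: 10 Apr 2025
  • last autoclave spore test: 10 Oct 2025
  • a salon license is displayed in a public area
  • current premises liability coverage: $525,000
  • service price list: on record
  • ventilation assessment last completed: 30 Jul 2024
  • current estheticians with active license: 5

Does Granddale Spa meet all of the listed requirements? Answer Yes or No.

1. service price list present → met
2. professional liability coverage $255,000 ≥ $250,000 → met
3. salon license present → met
4. condition 'performs microblading' holds; autoclave spore test 55 days ago vs limit 60 → met
5. continuing-education completion 238 days ago vs limit 270 → met
6. estheticians with active license 5 ≥ 4 → met
7. premises liability coverage $525,000 ≥ $400,000 → met
8. licensed cosmetologists 4 < 5 → not met
9. ventilation assessment 492 days ago vs limit 730 → met
10. license renewal 593 days ago vs limit 730 → met
Not met: 8

No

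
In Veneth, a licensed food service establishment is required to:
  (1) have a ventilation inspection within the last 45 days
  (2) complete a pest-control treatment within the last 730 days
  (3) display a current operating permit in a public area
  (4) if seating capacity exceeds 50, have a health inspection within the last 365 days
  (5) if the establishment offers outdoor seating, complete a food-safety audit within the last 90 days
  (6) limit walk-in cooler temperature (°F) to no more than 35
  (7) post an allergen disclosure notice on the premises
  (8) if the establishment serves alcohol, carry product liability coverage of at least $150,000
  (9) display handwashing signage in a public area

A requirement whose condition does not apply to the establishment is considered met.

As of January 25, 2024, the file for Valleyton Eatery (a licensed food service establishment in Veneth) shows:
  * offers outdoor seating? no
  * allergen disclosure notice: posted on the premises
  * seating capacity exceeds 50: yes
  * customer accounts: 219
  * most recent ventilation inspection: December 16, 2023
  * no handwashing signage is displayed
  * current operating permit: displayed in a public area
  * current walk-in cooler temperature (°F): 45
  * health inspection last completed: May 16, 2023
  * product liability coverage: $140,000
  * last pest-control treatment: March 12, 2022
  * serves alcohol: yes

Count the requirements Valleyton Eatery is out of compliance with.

1. ventilation inspection 40 days ago vs limit 45 → met
2. pest-control treatment 684 days ago vs limit 730 → met
3. current operating permit present → met
4. condition 'seating capacity exceeds 50' holds; health inspection 254 days ago vs limit 365 → met
5. condition 'offers outdoor seating' does not hold → requirement n/a → met
6. walk-in cooler temperature (°F) 45 > 35 → not met
7. allergen disclosure notice present → met
8. condition 'serves alcohol' holds; product liability coverage $140,000 < $150,000 → not met
9. handwashing signage absent → not met
Not met: 3 of 9

3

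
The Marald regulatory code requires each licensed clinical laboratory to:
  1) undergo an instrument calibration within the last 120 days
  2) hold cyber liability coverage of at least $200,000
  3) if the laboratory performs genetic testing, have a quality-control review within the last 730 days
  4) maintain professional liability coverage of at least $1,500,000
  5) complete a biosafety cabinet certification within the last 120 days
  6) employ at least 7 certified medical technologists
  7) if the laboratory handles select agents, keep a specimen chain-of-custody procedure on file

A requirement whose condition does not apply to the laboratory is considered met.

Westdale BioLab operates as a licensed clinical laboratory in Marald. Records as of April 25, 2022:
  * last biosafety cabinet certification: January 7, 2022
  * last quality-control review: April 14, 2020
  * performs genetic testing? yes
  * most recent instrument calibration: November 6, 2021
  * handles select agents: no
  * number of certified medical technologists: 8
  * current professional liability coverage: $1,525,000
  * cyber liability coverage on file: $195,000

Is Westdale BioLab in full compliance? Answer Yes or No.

1. instrument calibration 170 days ago vs limit 120 → not met
2. cyber liability coverage $195,000 < $200,000 → not met
3. condition 'performs genetic testing' holds; quality-control review 741 days ago vs limit 730 → not met
4. professional liability coverage $1,525,000 ≥ $1,500,000 → met
5. biosafety cabinet certification 108 days ago vs limit 120 → met
6. certified medical technologists 8 ≥ 7 → met
7. condition 'handles select agents' does not hold → requirement n/a → met
Not met: 1, 2, 3

No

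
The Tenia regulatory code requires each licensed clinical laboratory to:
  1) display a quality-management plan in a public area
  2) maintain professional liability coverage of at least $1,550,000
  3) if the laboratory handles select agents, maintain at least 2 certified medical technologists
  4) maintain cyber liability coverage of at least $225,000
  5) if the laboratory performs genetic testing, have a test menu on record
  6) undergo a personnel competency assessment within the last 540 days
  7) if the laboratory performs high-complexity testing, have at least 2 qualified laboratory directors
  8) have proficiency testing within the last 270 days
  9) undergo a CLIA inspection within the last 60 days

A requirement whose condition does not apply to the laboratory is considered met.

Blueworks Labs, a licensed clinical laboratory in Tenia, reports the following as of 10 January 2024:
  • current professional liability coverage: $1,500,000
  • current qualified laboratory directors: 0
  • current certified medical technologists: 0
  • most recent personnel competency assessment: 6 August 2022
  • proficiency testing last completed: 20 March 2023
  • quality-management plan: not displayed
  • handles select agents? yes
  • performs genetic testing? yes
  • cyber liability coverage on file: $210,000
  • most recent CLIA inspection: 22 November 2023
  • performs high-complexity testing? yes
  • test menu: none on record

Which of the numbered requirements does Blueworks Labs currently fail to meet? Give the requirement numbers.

1, 2, 3, 4, 5, 7, 8

1. quality-management plan absent → not met
2. professional liability coverage $1,500,000 < $1,550,000 → not met
3. condition 'handles select agents' holds; certified medical technologists 0 < 2 → not met
4. cyber liability coverage $210,000 < $225,000 → not met
5. condition 'performs genetic testing' holds; test menu absent → not met
6. personnel competency assessment 522 days ago vs limit 540 → met
7. condition 'performs high-complexity testing' holds; qualified laboratory directors 0 < 2 → not met
8. proficiency testing 296 days ago vs limit 270 → not met
9. CLIA inspection 49 days ago vs limit 60 → met
Not met: 1, 2, 3, 4, 5, 7, 8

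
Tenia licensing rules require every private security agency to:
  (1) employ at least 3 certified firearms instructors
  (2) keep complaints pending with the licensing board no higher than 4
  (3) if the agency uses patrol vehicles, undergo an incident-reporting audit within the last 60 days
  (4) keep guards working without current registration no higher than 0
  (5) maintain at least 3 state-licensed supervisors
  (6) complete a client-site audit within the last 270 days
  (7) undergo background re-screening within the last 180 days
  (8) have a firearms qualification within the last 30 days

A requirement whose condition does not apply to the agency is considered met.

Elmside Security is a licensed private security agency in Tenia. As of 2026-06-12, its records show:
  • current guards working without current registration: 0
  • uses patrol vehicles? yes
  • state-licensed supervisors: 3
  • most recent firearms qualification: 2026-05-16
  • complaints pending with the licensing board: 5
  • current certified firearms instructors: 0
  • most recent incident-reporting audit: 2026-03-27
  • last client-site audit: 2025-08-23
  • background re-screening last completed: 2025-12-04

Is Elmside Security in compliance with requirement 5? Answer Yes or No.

Yes

5. state-licensed supervisors 3 ≥ 3 → met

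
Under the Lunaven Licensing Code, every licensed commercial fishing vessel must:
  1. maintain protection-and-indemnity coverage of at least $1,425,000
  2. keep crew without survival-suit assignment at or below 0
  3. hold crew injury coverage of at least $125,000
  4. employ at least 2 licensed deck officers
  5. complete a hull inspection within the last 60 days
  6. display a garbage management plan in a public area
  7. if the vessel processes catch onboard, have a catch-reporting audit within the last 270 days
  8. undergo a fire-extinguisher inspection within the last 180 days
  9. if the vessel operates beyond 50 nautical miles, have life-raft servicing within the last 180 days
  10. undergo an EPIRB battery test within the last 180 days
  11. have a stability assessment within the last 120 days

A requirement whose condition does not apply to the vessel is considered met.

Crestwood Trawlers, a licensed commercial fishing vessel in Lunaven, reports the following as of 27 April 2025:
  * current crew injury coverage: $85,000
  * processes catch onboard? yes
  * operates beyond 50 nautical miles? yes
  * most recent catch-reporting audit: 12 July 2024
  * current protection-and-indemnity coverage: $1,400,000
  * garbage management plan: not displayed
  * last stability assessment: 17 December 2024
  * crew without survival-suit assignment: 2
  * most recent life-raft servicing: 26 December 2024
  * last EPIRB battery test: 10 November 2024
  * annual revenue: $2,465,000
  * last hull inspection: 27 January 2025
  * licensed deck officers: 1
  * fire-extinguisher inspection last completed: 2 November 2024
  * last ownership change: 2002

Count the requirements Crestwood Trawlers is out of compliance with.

8

1. protection-and-indemnity coverage $1,400,000 < $1,425,000 → not met
2. crew without survival-suit assignment 2 > 0 → not met
3. crew injury coverage $85,000 < $125,000 → not met
4. licensed deck officers 1 < 2 → not met
5. hull inspection 90 days ago vs limit 60 → not met
6. garbage management plan absent → not met
7. condition 'processes catch onboard' holds; catch-reporting audit 289 days ago vs limit 270 → not met
8. fire-extinguisher inspection 176 days ago vs limit 180 → met
9. condition 'operates beyond 50 nautical miles' holds; life-raft servicing 122 days ago vs limit 180 → met
10. EPIRB battery test 168 days ago vs limit 180 → met
11. stability assessment 131 days ago vs limit 120 → not met
Not met: 8 of 11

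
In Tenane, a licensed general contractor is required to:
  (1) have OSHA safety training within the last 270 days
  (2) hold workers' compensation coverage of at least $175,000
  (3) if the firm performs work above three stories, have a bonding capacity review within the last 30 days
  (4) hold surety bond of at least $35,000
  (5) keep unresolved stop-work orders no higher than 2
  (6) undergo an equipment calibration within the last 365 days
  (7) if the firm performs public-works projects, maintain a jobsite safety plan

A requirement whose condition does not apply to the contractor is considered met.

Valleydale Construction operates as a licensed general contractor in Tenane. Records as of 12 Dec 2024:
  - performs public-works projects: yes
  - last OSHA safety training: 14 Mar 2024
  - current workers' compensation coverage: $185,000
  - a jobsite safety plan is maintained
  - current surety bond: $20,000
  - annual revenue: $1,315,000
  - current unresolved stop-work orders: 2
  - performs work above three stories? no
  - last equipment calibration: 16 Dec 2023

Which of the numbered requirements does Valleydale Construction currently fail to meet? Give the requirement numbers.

1, 4

1. OSHA safety training 273 days ago vs limit 270 → not met
2. workers' compensation coverage $185,000 ≥ $175,000 → met
3. condition 'performs work above three stories' does not hold → requirement n/a → met
4. surety bond $20,000 < $35,000 → not met
5. unresolved stop-work orders 2 ≤ 2 → met
6. equipment calibration 362 days ago vs limit 365 → met
7. condition 'performs public-works projects' holds; jobsite safety plan present → met
Not met: 1, 4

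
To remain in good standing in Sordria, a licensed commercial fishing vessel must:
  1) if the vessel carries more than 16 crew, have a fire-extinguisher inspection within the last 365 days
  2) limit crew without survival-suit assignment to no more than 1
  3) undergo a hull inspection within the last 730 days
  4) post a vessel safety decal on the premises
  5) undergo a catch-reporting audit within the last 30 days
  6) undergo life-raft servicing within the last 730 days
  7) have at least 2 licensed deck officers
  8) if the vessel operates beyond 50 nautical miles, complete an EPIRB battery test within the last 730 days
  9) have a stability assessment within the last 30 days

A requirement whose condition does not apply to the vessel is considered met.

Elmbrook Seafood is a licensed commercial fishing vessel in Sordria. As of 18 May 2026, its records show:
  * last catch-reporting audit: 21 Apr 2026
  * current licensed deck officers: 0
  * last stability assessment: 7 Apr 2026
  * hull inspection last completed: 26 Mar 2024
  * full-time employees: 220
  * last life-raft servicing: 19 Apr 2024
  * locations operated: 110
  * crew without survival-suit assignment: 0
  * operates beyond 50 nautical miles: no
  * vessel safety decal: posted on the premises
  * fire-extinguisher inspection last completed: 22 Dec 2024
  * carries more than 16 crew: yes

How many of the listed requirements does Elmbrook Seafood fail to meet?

1. condition 'carries more than 16 crew' holds; fire-extinguisher inspection 512 days ago vs limit 365 → not met
2. crew without survival-suit assignment 0 ≤ 1 → met
3. hull inspection 783 days ago vs limit 730 → not met
4. vessel safety decal present → met
5. catch-reporting audit 27 days ago vs limit 30 → met
6. life-raft servicing 759 days ago vs limit 730 → not met
7. licensed deck officers 0 < 2 → not met
8. condition 'operates beyond 50 nautical miles' does not hold → requirement n/a → met
9. stability assessment 41 days ago vs limit 30 → not met
Not met: 5 of 9

5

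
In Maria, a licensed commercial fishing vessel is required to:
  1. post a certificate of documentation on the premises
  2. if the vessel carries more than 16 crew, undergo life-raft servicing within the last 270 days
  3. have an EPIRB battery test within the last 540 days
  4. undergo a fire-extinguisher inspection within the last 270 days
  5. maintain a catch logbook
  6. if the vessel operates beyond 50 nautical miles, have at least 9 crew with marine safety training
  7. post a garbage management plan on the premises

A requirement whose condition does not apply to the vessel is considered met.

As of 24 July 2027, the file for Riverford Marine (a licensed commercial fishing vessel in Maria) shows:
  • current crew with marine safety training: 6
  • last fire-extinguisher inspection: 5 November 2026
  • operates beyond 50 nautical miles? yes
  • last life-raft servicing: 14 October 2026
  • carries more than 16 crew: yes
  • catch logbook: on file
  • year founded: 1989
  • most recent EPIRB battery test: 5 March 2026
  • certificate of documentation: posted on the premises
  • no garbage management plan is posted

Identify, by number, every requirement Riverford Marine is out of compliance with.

1. certificate of documentation present → met
2. condition 'carries more than 16 crew' holds; life-raft servicing 283 days ago vs limit 270 → not met
3. EPIRB battery test 506 days ago vs limit 540 → met
4. fire-extinguisher inspection 261 days ago vs limit 270 → met
5. catch logbook present → met
6. condition 'operates beyond 50 nautical miles' holds; crew with marine safety training 6 < 9 → not met
7. garbage management plan absent → not met
Not met: 2, 6, 7

2, 6, 7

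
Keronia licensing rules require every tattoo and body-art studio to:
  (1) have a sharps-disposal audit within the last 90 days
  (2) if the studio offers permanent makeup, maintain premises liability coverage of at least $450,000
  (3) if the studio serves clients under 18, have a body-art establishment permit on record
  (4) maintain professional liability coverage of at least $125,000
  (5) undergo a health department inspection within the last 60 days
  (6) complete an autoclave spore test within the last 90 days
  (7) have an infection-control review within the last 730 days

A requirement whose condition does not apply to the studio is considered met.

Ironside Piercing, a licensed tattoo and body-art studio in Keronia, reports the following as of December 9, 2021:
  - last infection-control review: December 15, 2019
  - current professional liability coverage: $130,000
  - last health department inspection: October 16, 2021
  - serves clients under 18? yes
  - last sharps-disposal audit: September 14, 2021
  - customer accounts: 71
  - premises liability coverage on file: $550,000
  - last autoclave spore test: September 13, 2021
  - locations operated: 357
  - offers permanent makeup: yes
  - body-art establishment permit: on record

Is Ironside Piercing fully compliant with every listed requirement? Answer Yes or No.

1. sharps-disposal audit 86 days ago vs limit 90 → met
2. condition 'offers permanent makeup' holds; premises liability coverage $550,000 ≥ $450,000 → met
3. condition 'serves clients under 18' holds; body-art establishment permit present → met
4. professional liability coverage $130,000 ≥ $125,000 → met
5. health department inspection 54 days ago vs limit 60 → met
6. autoclave spore test 87 days ago vs limit 90 → met
7. infection-control review 725 days ago vs limit 730 → met
All met.

Yes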